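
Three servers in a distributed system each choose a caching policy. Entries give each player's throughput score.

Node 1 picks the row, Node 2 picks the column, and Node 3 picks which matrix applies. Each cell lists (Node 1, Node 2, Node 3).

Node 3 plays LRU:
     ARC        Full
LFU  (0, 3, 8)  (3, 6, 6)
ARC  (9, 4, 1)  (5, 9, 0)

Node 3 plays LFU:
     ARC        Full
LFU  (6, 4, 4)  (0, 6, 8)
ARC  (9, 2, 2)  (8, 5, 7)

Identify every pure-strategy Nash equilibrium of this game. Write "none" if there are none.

Node 1 against (ARC, LRU): payoffs 0, 9 → best response ARC.
Node 1 against (ARC, LFU): payoffs 6, 9 → best response ARC.
Node 1 against (Full, LRU): payoffs 3, 5 → best response ARC.
Node 1 against (Full, LFU): payoffs 0, 8 → best response ARC.
Node 2 against (LFU, LRU): payoffs 3, 6 → best response Full.
Node 2 against (LFU, LFU): payoffs 4, 6 → best response Full.
Node 2 against (ARC, LRU): payoffs 4, 9 → best response Full.
Node 2 against (ARC, LFU): payoffs 2, 5 → best response Full.
Node 3 against (LFU, ARC): payoffs 8, 4 → best response LRU.
Node 3 against (LFU, Full): payoffs 6, 8 → best response LFU.
Node 3 against (ARC, ARC): payoffs 1, 2 → best response LFU.
Node 3 against (ARC, Full): payoffs 0, 7 → best response LFU.
Mutual best responses: (ARC, Full, LFU).

(ARC, Full, LFU)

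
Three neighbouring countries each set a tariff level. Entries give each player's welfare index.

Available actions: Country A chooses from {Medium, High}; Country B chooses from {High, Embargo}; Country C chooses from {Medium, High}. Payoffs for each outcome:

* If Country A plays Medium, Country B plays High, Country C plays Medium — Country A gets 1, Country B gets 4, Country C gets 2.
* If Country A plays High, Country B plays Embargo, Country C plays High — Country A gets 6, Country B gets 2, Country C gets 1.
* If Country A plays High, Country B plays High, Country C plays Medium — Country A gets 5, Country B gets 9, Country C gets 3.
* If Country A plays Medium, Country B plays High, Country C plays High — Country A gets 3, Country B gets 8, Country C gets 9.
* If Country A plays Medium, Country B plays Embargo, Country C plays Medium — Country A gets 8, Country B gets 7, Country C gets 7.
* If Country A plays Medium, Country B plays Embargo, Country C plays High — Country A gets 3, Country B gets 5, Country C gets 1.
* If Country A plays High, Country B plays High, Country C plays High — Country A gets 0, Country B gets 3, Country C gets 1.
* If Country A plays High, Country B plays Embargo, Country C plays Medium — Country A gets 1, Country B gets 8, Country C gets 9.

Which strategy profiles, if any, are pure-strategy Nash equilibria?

(Medium, High, High), (Medium, Embargo, Medium), (High, High, Medium)

(Medium, High, Medium): Country A can switch to High (1 → 5). Not NE.
(Medium, High, High): Country A gets 3, best alternative 0; Country B gets 8, best alternative 5; Country C gets 9, best alternative 2. No profitable deviation — NE.
(Medium, Embargo, Medium): Country A gets 8, best alternative 1; Country B gets 7, best alternative 4; Country C gets 7, best alternative 1. No profitable deviation — NE.
(Medium, Embargo, High): Country A can switch to High (3 → 6). Not NE.
(High, High, Medium): Country A gets 5, best alternative 1; Country B gets 9, best alternative 8; Country C gets 3, best alternative 1. No profitable deviation — NE.
(High, High, High): Country A can switch to Medium (0 → 3). Not NE.
(High, Embargo, Medium): Country A can switch to Medium (1 → 8). Not NE.
(High, Embargo, High): Country B can switch to High (2 → 3). Not NE.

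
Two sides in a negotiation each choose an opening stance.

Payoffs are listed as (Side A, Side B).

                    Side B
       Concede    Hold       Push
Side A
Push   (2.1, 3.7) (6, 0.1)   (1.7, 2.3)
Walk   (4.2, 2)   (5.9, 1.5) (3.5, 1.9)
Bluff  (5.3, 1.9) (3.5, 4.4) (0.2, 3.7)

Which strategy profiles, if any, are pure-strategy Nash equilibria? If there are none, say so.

No pure-strategy Nash equilibrium.

For each player, find the best response to each opponent profile; mutual best responses are the pure NE.
Side A against Concede: payoffs 2.1, 4.2, 5.3 → best response Bluff.
Side A against Hold: payoffs 6, 5.9, 3.5 → best response Push.
Side A against Push: payoffs 1.7, 3.5, 0.2 → best response Walk.
Side B against Push: payoffs 3.7, 0.1, 2.3 → best response Concede.
Side B against Walk: payoffs 2, 1.5, 1.9 → best response Concede.
Side B against Bluff: payoffs 1.9, 4.4, 3.7 → best response Hold.
No profile is a mutual best response for all players.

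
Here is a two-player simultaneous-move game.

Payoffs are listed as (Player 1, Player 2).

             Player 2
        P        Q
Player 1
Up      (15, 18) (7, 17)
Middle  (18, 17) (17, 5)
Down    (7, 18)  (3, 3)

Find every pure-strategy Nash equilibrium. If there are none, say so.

Pure NE: (Middle, P)

Player 1 against P: payoffs 15, 18, 7 → best response Middle.
Player 1 against Q: payoffs 7, 17, 3 → best response Middle.
Player 2 against Up: payoffs 18, 17 → best response P.
Player 2 against Middle: payoffs 17, 5 → best response P.
Player 2 against Down: payoffs 18, 3 → best response P.
Mutual best responses: (Middle, P).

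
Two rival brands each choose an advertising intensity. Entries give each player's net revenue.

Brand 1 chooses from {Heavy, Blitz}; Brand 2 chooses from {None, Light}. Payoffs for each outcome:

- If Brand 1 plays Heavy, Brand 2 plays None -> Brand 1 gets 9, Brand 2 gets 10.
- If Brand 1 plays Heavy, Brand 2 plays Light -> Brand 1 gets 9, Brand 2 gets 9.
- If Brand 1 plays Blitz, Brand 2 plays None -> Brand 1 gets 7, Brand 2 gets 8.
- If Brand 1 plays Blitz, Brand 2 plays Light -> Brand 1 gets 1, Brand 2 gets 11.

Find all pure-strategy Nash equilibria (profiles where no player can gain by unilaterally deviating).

The unique pure-strategy Nash equilibrium is (Heavy, None).

(Heavy, None): Brand 1 gets 9, best alternative 7; Brand 2 gets 10, best alternative 9. No profitable deviation — NE.
(Heavy, Light): Brand 2 can switch to None (9 → 10). Not NE.
(Blitz, None): Brand 1 can switch to Heavy (7 → 9). Not NE.
(Blitz, Light): Brand 1 can switch to Heavy (1 → 9). Not NE.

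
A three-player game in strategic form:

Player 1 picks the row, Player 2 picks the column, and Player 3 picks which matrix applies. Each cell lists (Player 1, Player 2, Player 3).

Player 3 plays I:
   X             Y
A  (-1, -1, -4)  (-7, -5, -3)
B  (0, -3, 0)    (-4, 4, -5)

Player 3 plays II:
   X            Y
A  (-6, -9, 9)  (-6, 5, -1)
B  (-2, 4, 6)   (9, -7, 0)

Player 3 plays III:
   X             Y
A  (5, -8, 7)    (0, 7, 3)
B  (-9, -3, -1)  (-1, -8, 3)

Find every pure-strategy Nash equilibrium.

The pure Nash equilibria are (A, Y, III), (B, X, II).

(A, X, I): Player 1 can switch to B (-1 → 0). Not NE.
(A, X, II): Player 1 can switch to B (-6 → -2). Not NE.
(A, X, III): Player 2 can switch to Y (-8 → 7). Not NE.
(A, Y, I): Player 1 can switch to B (-7 → -4). Not NE.
(A, Y, II): Player 1 can switch to B (-6 → 9). Not NE.
(A, Y, III): Player 1 gets 0, best alternative -1; Player 2 gets 7, best alternative -8; Player 3 gets 3, best alternative -1. No profitable deviation — NE.
(B, X, I): Player 2 can switch to Y (-3 → 4). Not NE.
(B, X, II): Player 1 gets -2, best alternative -6; Player 2 gets 4, best alternative -7; Player 3 gets 6, best alternative 0. No profitable deviation — NE.
(B, X, III): Player 1 can switch to A (-9 → 5). Not NE.
(B, Y, I): Player 3 can switch to II (-5 → 0). Not NE.
(B, Y, II): Player 2 can switch to X (-7 → 4). Not NE.
(B, Y, III): Player 1 can switch to A (-1 → 0). Not NE.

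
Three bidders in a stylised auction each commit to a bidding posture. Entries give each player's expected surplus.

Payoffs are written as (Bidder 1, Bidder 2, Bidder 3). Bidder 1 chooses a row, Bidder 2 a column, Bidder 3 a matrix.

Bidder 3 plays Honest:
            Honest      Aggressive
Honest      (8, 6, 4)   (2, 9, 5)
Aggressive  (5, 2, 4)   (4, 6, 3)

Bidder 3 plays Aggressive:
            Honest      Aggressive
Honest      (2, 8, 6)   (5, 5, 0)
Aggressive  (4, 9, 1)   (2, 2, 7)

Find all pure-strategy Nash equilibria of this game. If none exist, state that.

For each player, find the best response to each opponent profile; mutual best responses are the pure NE.
Bidder 1 against (Honest, Honest): payoffs 8, 5 → best response Honest.
Bidder 1 against (Honest, Aggressive): payoffs 2, 4 → best response Aggressive.
Bidder 1 against (Aggressive, Honest): payoffs 2, 4 → best response Aggressive.
Bidder 1 against (Aggressive, Aggressive): payoffs 5, 2 → best response Honest.
Bidder 2 against (Honest, Honest): payoffs 6, 9 → best response Aggressive.
Bidder 2 against (Honest, Aggressive): payoffs 8, 5 → best response Honest.
Bidder 2 against (Aggressive, Honest): payoffs 2, 6 → best response Aggressive.
Bidder 2 against (Aggressive, Aggressive): payoffs 9, 2 → best response Honest.
Bidder 3 against (Honest, Honest): payoffs 4, 6 → best response Aggressive.
Bidder 3 against (Honest, Aggressive): payoffs 5, 0 → best response Honest.
Bidder 3 against (Aggressive, Honest): payoffs 4, 1 → best response Honest.
Bidder 3 against (Aggressive, Aggressive): payoffs 3, 7 → best response Aggressive.
No profile is a mutual best response for all players.

none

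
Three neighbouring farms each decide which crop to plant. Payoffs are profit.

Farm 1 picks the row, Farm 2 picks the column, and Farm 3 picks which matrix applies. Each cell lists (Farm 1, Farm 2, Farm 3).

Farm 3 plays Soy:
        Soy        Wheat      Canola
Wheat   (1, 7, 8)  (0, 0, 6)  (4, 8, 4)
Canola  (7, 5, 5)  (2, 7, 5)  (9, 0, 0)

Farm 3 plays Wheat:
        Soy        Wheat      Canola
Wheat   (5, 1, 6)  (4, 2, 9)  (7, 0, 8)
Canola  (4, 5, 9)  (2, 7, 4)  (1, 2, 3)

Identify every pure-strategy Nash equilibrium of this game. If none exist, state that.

Pure-strategy Nash equilibria: (Wheat, Wheat, Wheat); (Canola, Wheat, Soy)

Farm 1 against (Soy, Soy): payoffs 1, 7 → best response Canola.
Farm 1 against (Soy, Wheat): payoffs 5, 4 → best response Wheat.
Farm 1 against (Wheat, Soy): payoffs 0, 2 → best response Canola.
Farm 1 against (Wheat, Wheat): payoffs 4, 2 → best response Wheat.
Farm 1 against (Canola, Soy): payoffs 4, 9 → best response Canola.
Farm 1 against (Canola, Wheat): payoffs 7, 1 → best response Wheat.
Farm 2 against (Wheat, Soy): payoffs 7, 0, 8 → best response Canola.
Farm 2 against (Wheat, Wheat): payoffs 1, 2, 0 → best response Wheat.
Farm 2 against (Canola, Soy): payoffs 5, 7, 0 → best response Wheat.
Farm 2 against (Canola, Wheat): payoffs 5, 7, 2 → best response Wheat.
Farm 3 against (Wheat, Soy): payoffs 8, 6 → best response Soy.
Farm 3 against (Wheat, Wheat): payoffs 6, 9 → best response Wheat.
Farm 3 against (Wheat, Canola): payoffs 4, 8 → best response Wheat.
Farm 3 against (Canola, Soy): payoffs 5, 9 → best response Wheat.
Farm 3 against (Canola, Wheat): payoffs 5, 4 → best response Soy.
Farm 3 against (Canola, Canola): payoffs 0, 3 → best response Wheat.
Mutual best responses: (Wheat, Wheat, Wheat); (Canola, Wheat, Soy).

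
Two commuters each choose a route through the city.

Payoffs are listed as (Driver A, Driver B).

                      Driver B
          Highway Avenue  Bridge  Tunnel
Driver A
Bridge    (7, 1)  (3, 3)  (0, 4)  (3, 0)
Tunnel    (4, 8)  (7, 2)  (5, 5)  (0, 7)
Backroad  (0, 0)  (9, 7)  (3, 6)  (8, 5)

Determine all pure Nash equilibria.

The unique pure-strategy Nash equilibrium is (Backroad, Avenue).

For each player, find the best response to each opponent profile; mutual best responses are the pure NE.
Driver A against Highway: payoffs 7, 4, 0 → best response Bridge.
Driver A against Avenue: payoffs 3, 7, 9 → best response Backroad.
Driver A against Bridge: payoffs 0, 5, 3 → best response Tunnel.
Driver A against Tunnel: payoffs 3, 0, 8 → best response Backroad.
Driver B against Bridge: payoffs 1, 3, 4, 0 → best response Bridge.
Driver B against Tunnel: payoffs 8, 2, 5, 7 → best response Highway.
Driver B against Backroad: payoffs 0, 7, 6, 5 → best response Avenue.
Mutual best responses: (Backroad, Avenue).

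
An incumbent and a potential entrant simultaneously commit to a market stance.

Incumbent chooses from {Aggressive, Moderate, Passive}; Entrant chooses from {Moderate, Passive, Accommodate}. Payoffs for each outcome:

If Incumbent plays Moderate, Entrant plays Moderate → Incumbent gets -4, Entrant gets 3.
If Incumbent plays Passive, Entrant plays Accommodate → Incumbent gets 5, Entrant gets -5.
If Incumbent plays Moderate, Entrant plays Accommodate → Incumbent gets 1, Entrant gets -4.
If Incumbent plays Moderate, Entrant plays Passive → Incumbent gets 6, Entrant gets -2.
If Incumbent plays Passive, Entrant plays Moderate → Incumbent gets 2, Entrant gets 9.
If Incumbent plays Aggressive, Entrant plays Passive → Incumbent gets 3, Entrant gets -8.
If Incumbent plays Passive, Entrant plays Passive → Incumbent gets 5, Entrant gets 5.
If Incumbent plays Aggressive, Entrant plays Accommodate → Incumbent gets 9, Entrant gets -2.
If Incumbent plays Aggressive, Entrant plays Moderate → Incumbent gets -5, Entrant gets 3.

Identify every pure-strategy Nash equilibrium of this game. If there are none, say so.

(Aggressive, Moderate): Incumbent can switch to Moderate (-5 → -4). Not NE.
(Aggressive, Passive): Incumbent can switch to Moderate (3 → 6). Not NE.
(Aggressive, Accommodate): Entrant can switch to Moderate (-2 → 3). Not NE.
(Moderate, Moderate): Incumbent can switch to Passive (-4 → 2). Not NE.
(Moderate, Passive): Entrant can switch to Moderate (-2 → 3). Not NE.
(Moderate, Accommodate): Incumbent can switch to Aggressive (1 → 9). Not NE.
(Passive, Moderate): Incumbent gets 2, best alternative -4; Entrant gets 9, best alternative 5. No profitable deviation — NE.
(The remaining 2 profiles each have a profitable deviation by the same check.)

Pure NE: (Passive, Moderate)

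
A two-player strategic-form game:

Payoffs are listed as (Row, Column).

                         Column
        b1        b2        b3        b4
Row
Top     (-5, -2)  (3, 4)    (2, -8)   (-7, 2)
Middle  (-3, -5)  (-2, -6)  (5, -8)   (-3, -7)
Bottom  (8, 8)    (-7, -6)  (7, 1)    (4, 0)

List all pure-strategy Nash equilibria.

Row against b1: payoffs -5, -3, 8 → best response Bottom.
Row against b2: payoffs 3, -2, -7 → best response Top.
Row against b3: payoffs 2, 5, 7 → best response Bottom.
Row against b4: payoffs -7, -3, 4 → best response Bottom.
Column against Top: payoffs -2, 4, -8, 2 → best response b2.
Column against Middle: payoffs -5, -6, -8, -7 → best response b1.
Column against Bottom: payoffs 8, -6, 1, 0 → best response b1.
Mutual best responses: (Top, b2); (Bottom, b1).

The pure Nash equilibria are (Top, b2); (Bottom, b1).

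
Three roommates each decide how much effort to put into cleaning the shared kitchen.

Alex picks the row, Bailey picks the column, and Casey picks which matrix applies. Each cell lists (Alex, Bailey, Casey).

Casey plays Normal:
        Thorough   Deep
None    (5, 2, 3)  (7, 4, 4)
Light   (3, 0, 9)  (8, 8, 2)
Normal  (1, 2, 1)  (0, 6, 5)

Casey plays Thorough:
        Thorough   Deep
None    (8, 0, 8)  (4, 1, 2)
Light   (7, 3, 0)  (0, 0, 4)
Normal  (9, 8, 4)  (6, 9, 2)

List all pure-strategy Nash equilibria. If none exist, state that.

Alex against (Thorough, Normal): payoffs 5, 3, 1 → best response None.
Alex against (Thorough, Thorough): payoffs 8, 7, 9 → best response Normal.
Alex against (Deep, Normal): payoffs 7, 8, 0 → best response Light.
Alex against (Deep, Thorough): payoffs 4, 0, 6 → best response Normal.
Bailey against (None, Normal): payoffs 2, 4 → best response Deep.
Bailey against (None, Thorough): payoffs 0, 1 → best response Deep.
Bailey against (Light, Normal): payoffs 0, 8 → best response Deep.
Bailey against (Light, Thorough): payoffs 3, 0 → best response Thorough.
Bailey against (Normal, Normal): payoffs 2, 6 → best response Deep.
Bailey against (Normal, Thorough): payoffs 8, 9 → best response Deep.
Casey against (None, Thorough): payoffs 3, 8 → best response Thorough.
Casey against (None, Deep): payoffs 4, 2 → best response Normal.
Casey against (Light, Thorough): payoffs 9, 0 → best response Normal.
Casey against (Light, Deep): payoffs 2, 4 → best response Thorough.
Casey against (Normal, Thorough): payoffs 1, 4 → best response Thorough.
Casey against (Normal, Deep): payoffs 5, 2 → best response Normal.
No profile is a mutual best response for all players.

There is no pure-strategy Nash equilibrium.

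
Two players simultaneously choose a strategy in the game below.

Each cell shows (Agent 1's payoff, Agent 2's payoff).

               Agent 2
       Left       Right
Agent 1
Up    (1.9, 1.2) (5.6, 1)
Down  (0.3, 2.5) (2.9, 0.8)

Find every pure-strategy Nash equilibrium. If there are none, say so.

(Up, Left)

Mark each player's best response to every combination of opponents' strategies; a profile where every player is best-responding is a pure Nash equilibrium.
Agent 1 against Left: payoffs 1.9, 0.3 → best response Up.
Agent 1 against Right: payoffs 5.6, 2.9 → best response Up.
Agent 2 against Up: payoffs 1.2, 1 → best response Left.
Agent 2 against Down: payoffs 2.5, 0.8 → best response Left.
Mutual best responses: (Up, Left).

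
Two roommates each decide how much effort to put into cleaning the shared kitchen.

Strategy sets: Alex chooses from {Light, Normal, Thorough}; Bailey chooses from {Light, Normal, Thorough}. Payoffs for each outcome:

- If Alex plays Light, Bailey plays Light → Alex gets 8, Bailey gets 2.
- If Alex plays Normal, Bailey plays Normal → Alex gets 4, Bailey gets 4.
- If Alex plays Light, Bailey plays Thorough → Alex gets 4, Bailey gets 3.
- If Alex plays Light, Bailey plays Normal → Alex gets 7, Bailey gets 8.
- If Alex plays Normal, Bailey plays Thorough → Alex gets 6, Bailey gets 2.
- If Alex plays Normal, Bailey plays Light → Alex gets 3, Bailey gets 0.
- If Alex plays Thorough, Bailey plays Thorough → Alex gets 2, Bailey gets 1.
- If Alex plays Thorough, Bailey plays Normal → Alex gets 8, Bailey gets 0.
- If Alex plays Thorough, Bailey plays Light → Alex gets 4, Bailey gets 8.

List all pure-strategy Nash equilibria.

Mark each player's best response to every combination of opponents' strategies; a profile where every player is best-responding is a pure Nash equilibrium.
Alex against Light: payoffs 8, 3, 4 → best response Light.
Alex against Normal: payoffs 7, 4, 8 → best response Thorough.
Alex against Thorough: payoffs 4, 6, 2 → best response Normal.
Bailey against Light: payoffs 2, 8, 3 → best response Normal.
Bailey against Normal: payoffs 0, 4, 2 → best response Normal.
Bailey against Thorough: payoffs 8, 0, 1 → best response Light.
No profile is a mutual best response for all players.

No pure-strategy Nash equilibrium.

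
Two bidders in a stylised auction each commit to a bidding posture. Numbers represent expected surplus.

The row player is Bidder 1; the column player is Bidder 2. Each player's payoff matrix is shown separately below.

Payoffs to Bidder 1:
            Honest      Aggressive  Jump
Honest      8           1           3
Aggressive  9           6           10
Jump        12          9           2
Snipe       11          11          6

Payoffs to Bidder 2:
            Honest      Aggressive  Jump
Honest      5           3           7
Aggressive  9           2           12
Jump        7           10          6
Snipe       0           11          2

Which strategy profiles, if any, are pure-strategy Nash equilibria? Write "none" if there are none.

(Honest, Honest): Bidder 1 can switch to Aggressive (8 → 9). Not NE.
(Honest, Aggressive): Bidder 1 can switch to Aggressive (1 → 6). Not NE.
(Honest, Jump): Bidder 1 can switch to Aggressive (3 → 10). Not NE.
(Aggressive, Honest): Bidder 1 can switch to Jump (9 → 12). Not NE.
(Aggressive, Aggressive): Bidder 1 can switch to Jump (6 → 9). Not NE.
(Aggressive, Jump): Bidder 1 gets 10, best alternative 6; Bidder 2 gets 12, best alternative 9. No profitable deviation — NE.
(Jump, Honest): Bidder 2 can switch to Aggressive (7 → 10). Not NE.
(Jump, Aggressive): Bidder 1 can switch to Snipe (9 → 11). Not NE.
(Jump, Jump): Bidder 1 can switch to Honest (2 → 3). Not NE.
(Snipe, Honest): Bidder 1 can switch to Jump (11 → 12). Not NE.
(Snipe, Aggressive): Bidder 1 gets 11, best alternative 9; Bidder 2 gets 11, best alternative 2. No profitable deviation — NE.
(Snipe, Jump): Bidder 1 can switch to Aggressive (6 → 10). Not NE.

The pure Nash equilibria are (Aggressive, Jump), (Snipe, Aggressive).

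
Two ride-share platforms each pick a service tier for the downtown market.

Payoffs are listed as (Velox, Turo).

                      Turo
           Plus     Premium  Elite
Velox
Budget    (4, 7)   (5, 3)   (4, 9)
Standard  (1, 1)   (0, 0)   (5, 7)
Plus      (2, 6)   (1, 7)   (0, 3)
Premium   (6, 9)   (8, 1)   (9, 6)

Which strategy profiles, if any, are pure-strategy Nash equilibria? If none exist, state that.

(Premium, Plus)

(Budget, Plus): Velox can switch to Premium (4 → 6). Not NE.
(Budget, Premium): Velox can switch to Premium (5 → 8). Not NE.
(Budget, Elite): Velox can switch to Standard (4 → 5). Not NE.
(Standard, Plus): Velox can switch to Budget (1 → 4). Not NE.
(Standard, Premium): Velox can switch to Budget (0 → 5). Not NE.
(Standard, Elite): Velox can switch to Premium (5 → 9). Not NE.
(Plus, Plus): Velox can switch to Budget (2 → 4). Not NE.
(Plus, Premium): Velox can switch to Budget (1 → 5). Not NE.
(Plus, Elite): Velox can switch to Budget (0 → 4). Not NE.
(Premium, Plus): Velox gets 6, best alternative 4; Turo gets 9, best alternative 6. No profitable deviation — NE.
(Premium, Premium): Turo can switch to Plus (1 → 9). Not NE.
(The remaining 1 profile has a profitable deviation by the same check.)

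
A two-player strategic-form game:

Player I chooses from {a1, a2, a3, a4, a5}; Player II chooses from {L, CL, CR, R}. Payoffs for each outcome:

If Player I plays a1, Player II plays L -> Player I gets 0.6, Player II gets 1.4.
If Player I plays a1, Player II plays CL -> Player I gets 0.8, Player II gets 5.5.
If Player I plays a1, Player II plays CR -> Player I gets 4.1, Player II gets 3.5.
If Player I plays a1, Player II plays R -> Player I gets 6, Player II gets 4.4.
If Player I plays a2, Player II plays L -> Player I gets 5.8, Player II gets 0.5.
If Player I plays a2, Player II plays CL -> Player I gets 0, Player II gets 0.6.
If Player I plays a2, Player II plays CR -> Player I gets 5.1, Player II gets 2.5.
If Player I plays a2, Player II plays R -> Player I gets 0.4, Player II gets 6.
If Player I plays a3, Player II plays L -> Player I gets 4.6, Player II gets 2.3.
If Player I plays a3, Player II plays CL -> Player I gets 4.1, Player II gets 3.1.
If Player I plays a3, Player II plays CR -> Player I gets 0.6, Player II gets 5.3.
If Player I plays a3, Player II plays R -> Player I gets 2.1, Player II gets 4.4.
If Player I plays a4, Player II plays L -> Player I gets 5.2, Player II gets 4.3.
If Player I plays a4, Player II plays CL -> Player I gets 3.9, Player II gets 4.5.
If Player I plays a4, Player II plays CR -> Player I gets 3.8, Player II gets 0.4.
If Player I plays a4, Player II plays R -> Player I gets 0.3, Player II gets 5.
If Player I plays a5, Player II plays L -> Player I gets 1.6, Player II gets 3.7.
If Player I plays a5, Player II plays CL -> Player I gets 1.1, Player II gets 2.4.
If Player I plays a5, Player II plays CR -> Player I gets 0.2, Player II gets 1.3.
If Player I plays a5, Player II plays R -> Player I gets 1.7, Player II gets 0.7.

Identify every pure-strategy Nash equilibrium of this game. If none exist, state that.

none

(a1, L): Player I can switch to a2 (0.6 → 5.8). Not NE.
(a1, CL): Player I can switch to a3 (0.8 → 4.1). Not NE.
(a1, CR): Player I can switch to a2 (4.1 → 5.1). Not NE.
(a1, R): Player II can switch to CL (4.4 → 5.5). Not NE.
(a2, L): Player II can switch to CL (0.5 → 0.6). Not NE.
(a2, CL): Player I can switch to a1 (0 → 0.8). Not NE.
(The remaining 14 profiles each have a profitable deviation by the same check.)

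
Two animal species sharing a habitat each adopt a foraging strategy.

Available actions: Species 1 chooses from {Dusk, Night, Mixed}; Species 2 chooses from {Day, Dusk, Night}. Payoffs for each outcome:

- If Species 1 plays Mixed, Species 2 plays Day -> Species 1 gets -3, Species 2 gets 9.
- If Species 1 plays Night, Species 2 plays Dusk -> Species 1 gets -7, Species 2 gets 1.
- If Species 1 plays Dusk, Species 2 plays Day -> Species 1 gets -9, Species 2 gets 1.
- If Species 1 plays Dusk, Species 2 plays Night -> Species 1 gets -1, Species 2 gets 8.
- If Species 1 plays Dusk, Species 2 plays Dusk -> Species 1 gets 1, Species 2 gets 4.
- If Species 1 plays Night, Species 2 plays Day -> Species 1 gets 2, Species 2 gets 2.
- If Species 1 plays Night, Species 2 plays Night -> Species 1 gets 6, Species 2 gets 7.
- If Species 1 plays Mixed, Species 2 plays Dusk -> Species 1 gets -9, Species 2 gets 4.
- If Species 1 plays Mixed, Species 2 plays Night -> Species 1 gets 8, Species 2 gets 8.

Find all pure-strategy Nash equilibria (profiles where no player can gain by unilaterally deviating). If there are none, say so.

For each player, find the best response to each opponent profile; mutual best responses are the pure NE.
Species 1 against Day: payoffs -9, 2, -3 → best response Night.
Species 1 against Dusk: payoffs 1, -7, -9 → best response Dusk.
Species 1 against Night: payoffs -1, 6, 8 → best response Mixed.
Species 2 against Dusk: payoffs 1, 4, 8 → best response Night.
Species 2 against Night: payoffs 2, 1, 7 → best response Night.
Species 2 against Mixed: payoffs 9, 4, 8 → best response Day.
No profile is a mutual best response for all players.

There is no pure-strategy Nash equilibrium.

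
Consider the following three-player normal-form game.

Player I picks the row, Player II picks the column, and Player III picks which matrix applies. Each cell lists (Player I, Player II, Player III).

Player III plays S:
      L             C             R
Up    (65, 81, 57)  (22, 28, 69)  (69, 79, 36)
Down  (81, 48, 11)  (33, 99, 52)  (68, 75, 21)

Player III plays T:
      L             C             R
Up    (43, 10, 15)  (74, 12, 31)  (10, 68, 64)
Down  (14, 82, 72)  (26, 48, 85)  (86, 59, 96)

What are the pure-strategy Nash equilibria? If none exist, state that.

Mark each player's best response to every combination of opponents' strategies; a profile where every player is best-responding is a pure Nash equilibrium.
Player I against (L, S): payoffs 65, 81 → best response Down.
Player I against (L, T): payoffs 43, 14 → best response Up.
Player I against (C, S): payoffs 22, 33 → best response Down.
Player I against (C, T): payoffs 74, 26 → best response Up.
Player I against (R, S): payoffs 69, 68 → best response Up.
Player I against (R, T): payoffs 10, 86 → best response Down.
Player II against (Up, S): payoffs 81, 28, 79 → best response L.
Player II against (Up, T): payoffs 10, 12, 68 → best response R.
Player II against (Down, S): payoffs 48, 99, 75 → best response C.
Player II against (Down, T): payoffs 82, 48, 59 → best response L.
Player III against (Up, L): payoffs 57, 15 → best response S.
Player III against (Up, C): payoffs 69, 31 → best response S.
Player III against (Up, R): payoffs 36, 64 → best response T.
Player III against (Down, L): payoffs 11, 72 → best response T.
Player III against (Down, C): payoffs 52, 85 → best response T.
Player III against (Down, R): payoffs 21, 96 → best response T.
No profile is a mutual best response for all players.

There is no pure-strategy Nash equilibrium.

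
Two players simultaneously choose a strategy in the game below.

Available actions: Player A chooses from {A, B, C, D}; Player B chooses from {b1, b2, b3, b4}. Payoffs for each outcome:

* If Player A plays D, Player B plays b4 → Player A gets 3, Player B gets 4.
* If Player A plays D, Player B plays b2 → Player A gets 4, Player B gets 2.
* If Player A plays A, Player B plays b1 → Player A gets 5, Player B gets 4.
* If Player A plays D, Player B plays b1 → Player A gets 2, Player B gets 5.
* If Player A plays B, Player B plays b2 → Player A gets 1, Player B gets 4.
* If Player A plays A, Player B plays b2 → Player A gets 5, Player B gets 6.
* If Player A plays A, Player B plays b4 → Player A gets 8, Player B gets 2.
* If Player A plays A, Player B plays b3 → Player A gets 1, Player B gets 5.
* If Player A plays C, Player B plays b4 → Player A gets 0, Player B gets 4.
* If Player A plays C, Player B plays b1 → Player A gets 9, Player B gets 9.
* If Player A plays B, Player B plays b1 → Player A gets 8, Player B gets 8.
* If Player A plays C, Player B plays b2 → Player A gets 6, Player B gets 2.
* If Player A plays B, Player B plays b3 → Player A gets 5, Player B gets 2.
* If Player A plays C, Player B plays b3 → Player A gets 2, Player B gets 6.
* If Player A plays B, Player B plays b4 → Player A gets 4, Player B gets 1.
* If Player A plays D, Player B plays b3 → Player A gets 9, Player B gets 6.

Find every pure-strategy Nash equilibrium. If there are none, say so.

(C, b1); (D, b3)

For each strategy profile, look for a profitable unilateral deviation.
(A, b1): Player A can switch to B (5 → 8). Not NE.
(A, b2): Player A can switch to C (5 → 6). Not NE.
(A, b3): Player A can switch to B (1 → 5). Not NE.
(A, b4): Player B can switch to b1 (2 → 4). Not NE.
(B, b1): Player A can switch to C (8 → 9). Not NE.
(B, b2): Player A can switch to A (1 → 5). Not NE.
(B, b3): Player A can switch to D (5 → 9). Not NE.
(B, b4): Player A can switch to A (4 → 8). Not NE.
(C, b1): Player A gets 9, best alternative 8; Player B gets 9, best alternative 6. No profitable deviation — NE.
(D, b3): Player A gets 9, best alternative 5; Player B gets 6, best alternative 5. No profitable deviation — NE.
(The remaining 6 profiles each have a profitable deviation by the same check.)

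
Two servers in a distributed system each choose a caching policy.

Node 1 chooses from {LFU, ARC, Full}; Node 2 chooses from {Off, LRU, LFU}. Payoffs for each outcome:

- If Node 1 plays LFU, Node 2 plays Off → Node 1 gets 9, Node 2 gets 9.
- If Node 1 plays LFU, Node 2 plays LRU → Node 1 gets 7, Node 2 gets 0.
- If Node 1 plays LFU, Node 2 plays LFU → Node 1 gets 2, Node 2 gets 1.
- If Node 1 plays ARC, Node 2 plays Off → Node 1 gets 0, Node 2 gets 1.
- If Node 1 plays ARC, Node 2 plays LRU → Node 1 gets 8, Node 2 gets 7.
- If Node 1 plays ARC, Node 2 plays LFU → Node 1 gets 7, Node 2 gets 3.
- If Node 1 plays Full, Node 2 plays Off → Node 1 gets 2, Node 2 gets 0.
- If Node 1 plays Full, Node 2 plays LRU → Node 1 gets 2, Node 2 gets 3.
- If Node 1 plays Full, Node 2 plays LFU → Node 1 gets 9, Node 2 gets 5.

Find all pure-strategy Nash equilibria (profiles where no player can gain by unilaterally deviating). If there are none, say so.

(LFU, Off): Node 1 gets 9, best alternative 2; Node 2 gets 9, best alternative 1. No profitable deviation — NE.
(LFU, LRU): Node 1 can switch to ARC (7 → 8). Not NE.
(LFU, LFU): Node 1 can switch to ARC (2 → 7). Not NE.
(ARC, Off): Node 1 can switch to LFU (0 → 9). Not NE.
(ARC, LRU): Node 1 gets 8, best alternative 7; Node 2 gets 7, best alternative 3. No profitable deviation — NE.
(ARC, LFU): Node 1 can switch to Full (7 → 9). Not NE.
(Full, Off): Node 1 can switch to LFU (2 → 9). Not NE.
(Full, LRU): Node 1 can switch to LFU (2 → 7). Not NE.
(Full, LFU): Node 1 gets 9, best alternative 7; Node 2 gets 5, best alternative 3. No profitable deviation — NE.

(LFU, Off); (ARC, LRU); (Full, LFU)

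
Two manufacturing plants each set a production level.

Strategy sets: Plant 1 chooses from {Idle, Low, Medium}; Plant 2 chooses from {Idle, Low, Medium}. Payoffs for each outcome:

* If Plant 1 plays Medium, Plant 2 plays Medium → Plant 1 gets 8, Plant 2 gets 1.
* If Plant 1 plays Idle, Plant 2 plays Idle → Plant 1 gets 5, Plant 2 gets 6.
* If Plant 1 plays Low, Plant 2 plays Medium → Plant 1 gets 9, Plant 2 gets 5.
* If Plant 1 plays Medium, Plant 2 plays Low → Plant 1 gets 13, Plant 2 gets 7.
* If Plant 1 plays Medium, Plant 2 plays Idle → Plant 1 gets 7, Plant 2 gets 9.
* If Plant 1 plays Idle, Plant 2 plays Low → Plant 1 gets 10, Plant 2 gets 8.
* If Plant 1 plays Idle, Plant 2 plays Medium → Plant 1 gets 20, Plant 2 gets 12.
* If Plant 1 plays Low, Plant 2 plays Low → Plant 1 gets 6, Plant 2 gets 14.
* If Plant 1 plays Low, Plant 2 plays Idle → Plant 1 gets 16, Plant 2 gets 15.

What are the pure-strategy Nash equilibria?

The pure Nash equilibria are (Idle, Medium), (Low, Idle).

Plant 1 against Idle: payoffs 5, 16, 7 → best response Low.
Plant 1 against Low: payoffs 10, 6, 13 → best response Medium.
Plant 1 against Medium: payoffs 20, 9, 8 → best response Idle.
Plant 2 against Idle: payoffs 6, 8, 12 → best response Medium.
Plant 2 against Low: payoffs 15, 14, 5 → best response Idle.
Plant 2 against Medium: payoffs 9, 7, 1 → best response Idle.
Mutual best responses: (Idle, Medium); (Low, Idle).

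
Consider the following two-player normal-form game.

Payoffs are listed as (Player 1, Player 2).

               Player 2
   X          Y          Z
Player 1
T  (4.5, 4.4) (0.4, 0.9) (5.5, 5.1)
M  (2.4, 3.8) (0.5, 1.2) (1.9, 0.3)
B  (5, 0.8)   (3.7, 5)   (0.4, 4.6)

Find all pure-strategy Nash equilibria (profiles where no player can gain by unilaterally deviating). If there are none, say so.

Player 1 against X: payoffs 4.5, 2.4, 5 → best response B.
Player 1 against Y: payoffs 0.4, 0.5, 3.7 → best response B.
Player 1 against Z: payoffs 5.5, 1.9, 0.4 → best response T.
Player 2 against T: payoffs 4.4, 0.9, 5.1 → best response Z.
Player 2 against M: payoffs 3.8, 1.2, 0.3 → best response X.
Player 2 against B: payoffs 0.8, 5, 4.6 → best response Y.
Mutual best responses: (T, Z); (B, Y).

(T, Z), (B, Y)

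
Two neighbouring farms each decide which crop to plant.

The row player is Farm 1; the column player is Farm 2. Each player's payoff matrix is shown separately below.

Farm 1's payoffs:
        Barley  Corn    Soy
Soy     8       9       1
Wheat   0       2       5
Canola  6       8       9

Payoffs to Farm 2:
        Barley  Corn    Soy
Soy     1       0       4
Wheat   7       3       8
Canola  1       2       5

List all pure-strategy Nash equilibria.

(Canola, Soy)

Farm 1 against Barley: payoffs 8, 0, 6 → best response Soy.
Farm 1 against Corn: payoffs 9, 2, 8 → best response Soy.
Farm 1 against Soy: payoffs 1, 5, 9 → best response Canola.
Farm 2 against Soy: payoffs 1, 0, 4 → best response Soy.
Farm 2 against Wheat: payoffs 7, 3, 8 → best response Soy.
Farm 2 against Canola: payoffs 1, 2, 5 → best response Soy.
Mutual best responses: (Canola, Soy).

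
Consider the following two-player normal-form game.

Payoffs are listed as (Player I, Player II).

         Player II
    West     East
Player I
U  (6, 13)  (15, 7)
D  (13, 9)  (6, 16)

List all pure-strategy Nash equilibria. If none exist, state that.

For each player, find the best response to each opponent profile; mutual best responses are the pure NE.
Player I against West: payoffs 6, 13 → best response D.
Player I against East: payoffs 15, 6 → best response U.
Player II against U: payoffs 13, 7 → best response West.
Player II against D: payoffs 9, 16 → best response East.
No profile is a mutual best response for all players.

No pure-strategy Nash equilibrium.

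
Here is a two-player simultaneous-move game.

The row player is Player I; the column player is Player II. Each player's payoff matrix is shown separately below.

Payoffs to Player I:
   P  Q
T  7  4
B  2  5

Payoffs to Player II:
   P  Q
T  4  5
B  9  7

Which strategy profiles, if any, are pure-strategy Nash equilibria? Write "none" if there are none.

No pure-strategy Nash equilibrium.

Check each profile: it is a Nash equilibrium iff no player can strictly gain by switching unilaterally.
(T, P): Player II can switch to Q (4 → 5). Not NE.
(T, Q): Player I can switch to B (4 → 5). Not NE.
(B, P): Player I can switch to T (2 → 7). Not NE.
(B, Q): Player II can switch to P (7 → 9). Not NE.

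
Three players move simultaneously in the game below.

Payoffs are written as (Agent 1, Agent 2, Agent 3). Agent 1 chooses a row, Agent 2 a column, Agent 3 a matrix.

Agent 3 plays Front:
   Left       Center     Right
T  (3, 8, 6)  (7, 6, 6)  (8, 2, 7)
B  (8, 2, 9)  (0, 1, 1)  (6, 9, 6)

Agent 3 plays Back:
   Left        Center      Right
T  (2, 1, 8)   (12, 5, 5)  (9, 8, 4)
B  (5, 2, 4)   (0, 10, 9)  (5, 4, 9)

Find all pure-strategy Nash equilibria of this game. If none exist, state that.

(T, Left, Front): Agent 1 can switch to B (3 → 8). Not NE.
(T, Left, Back): Agent 1 can switch to B (2 → 5). Not NE.
(T, Center, Front): Agent 2 can switch to Left (6 → 8). Not NE.
(T, Center, Back): Agent 2 can switch to Right (5 → 8). Not NE.
(T, Right, Front): Agent 2 can switch to Left (2 → 8). Not NE.
(T, Right, Back): Agent 3 can switch to Front (4 → 7). Not NE.
(B, Left, Front): Agent 2 can switch to Right (2 → 9). Not NE.
(B, Left, Back): Agent 2 can switch to Center (2 → 10). Not NE.
(B, Center, Front): Agent 1 can switch to T (0 → 7). Not NE.
(B, Center, Back): Agent 1 can switch to T (0 → 12). Not NE.
(B, Right, Front): Agent 1 can switch to T (6 → 8). Not NE.
(B, Right, Back): Agent 1 can switch to T (5 → 9). Not NE.

No pure-strategy Nash equilibrium.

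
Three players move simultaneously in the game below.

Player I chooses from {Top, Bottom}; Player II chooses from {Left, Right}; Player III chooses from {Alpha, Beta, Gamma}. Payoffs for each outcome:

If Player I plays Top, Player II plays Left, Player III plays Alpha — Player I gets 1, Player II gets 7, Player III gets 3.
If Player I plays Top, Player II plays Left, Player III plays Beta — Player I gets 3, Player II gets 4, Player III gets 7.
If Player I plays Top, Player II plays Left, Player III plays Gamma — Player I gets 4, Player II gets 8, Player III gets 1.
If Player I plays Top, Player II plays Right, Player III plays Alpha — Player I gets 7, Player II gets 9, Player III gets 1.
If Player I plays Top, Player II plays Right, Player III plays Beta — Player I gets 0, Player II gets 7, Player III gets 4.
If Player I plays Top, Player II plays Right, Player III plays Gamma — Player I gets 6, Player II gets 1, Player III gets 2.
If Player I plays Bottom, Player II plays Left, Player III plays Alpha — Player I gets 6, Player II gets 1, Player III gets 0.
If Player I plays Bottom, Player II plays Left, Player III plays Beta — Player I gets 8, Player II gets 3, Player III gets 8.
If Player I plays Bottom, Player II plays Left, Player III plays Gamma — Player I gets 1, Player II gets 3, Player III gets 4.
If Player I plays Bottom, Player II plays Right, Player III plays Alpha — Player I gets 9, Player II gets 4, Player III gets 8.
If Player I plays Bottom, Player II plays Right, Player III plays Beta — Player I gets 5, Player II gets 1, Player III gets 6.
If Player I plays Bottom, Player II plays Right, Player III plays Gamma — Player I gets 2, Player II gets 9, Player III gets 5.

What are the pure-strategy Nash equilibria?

Pure-strategy Nash equilibria: (Bottom, Left, Beta); (Bottom, Right, Alpha)

For each player, find the best response to each opponent profile; mutual best responses are the pure NE.
Player I against (Left, Alpha): payoffs 1, 6 → best response Bottom.
Player I against (Left, Beta): payoffs 3, 8 → best response Bottom.
Player I against (Left, Gamma): payoffs 4, 1 → best response Top.
Player I against (Right, Alpha): payoffs 7, 9 → best response Bottom.
Player I against (Right, Beta): payoffs 0, 5 → best response Bottom.
Player I against (Right, Gamma): payoffs 6, 2 → best response Top.
Player II against (Top, Alpha): payoffs 7, 9 → best response Right.
Player II against (Top, Beta): payoffs 4, 7 → best response Right.
Player II against (Top, Gamma): payoffs 8, 1 → best response Left.
Player II against (Bottom, Alpha): payoffs 1, 4 → best response Right.
Player II against (Bottom, Beta): payoffs 3, 1 → best response Left.
Player II against (Bottom, Gamma): payoffs 3, 9 → best response Right.
Player III against (Top, Left): payoffs 3, 7, 1 → best response Beta.
Player III against (Top, Right): payoffs 1, 4, 2 → best response Beta.
Player III against (Bottom, Left): payoffs 0, 8, 4 → best response Beta.
Player III against (Bottom, Right): payoffs 8, 6, 5 → best response Alpha.
Mutual best responses: (Bottom, Left, Beta); (Bottom, Right, Alpha).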